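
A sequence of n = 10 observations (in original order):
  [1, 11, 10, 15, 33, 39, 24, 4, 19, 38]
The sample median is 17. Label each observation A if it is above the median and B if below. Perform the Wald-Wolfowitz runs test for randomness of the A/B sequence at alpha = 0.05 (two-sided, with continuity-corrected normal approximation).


Step 1: Compute median = 17; label A = above, B = below.
Labels in order: BBBBAAABAA  (n_A = 5, n_B = 5)
Step 2: Count runs R = 4.
Step 3: Under H0 (random ordering), E[R] = 2*n_A*n_B/(n_A+n_B) + 1 = 2*5*5/10 + 1 = 6.0000.
        Var[R] = 2*n_A*n_B*(2*n_A*n_B - n_A - n_B) / ((n_A+n_B)^2 * (n_A+n_B-1)) = 2000/900 = 2.2222.
        SD[R] = 1.4907.
Step 4: Continuity-corrected z = (R + 0.5 - E[R]) / SD[R] = (4 + 0.5 - 6.0000) / 1.4907 = -1.0062.
Step 5: Two-sided p-value via normal approximation = 2*(1 - Phi(|z|)) = 0.314305.
Step 6: alpha = 0.05. fail to reject H0.

R = 4, z = -1.0062, p = 0.314305, fail to reject H0.


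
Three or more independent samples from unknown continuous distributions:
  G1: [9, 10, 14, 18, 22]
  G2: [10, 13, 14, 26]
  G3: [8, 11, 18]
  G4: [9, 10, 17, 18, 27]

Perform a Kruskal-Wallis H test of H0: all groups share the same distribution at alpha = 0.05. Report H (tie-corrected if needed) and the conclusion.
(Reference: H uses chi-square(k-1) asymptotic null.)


Step 1: Combine all N = 17 observations and assign midranks.
sorted (value, group, rank): (8,G3,1), (9,G1,2.5), (9,G4,2.5), (10,G1,5), (10,G2,5), (10,G4,5), (11,G3,7), (13,G2,8), (14,G1,9.5), (14,G2,9.5), (17,G4,11), (18,G1,13), (18,G3,13), (18,G4,13), (22,G1,15), (26,G2,16), (27,G4,17)
Step 2: Sum ranks within each group.
R_1 = 45 (n_1 = 5)
R_2 = 38.5 (n_2 = 4)
R_3 = 21 (n_3 = 3)
R_4 = 48.5 (n_4 = 5)
Step 3: H = 12/(N(N+1)) * sum(R_i^2/n_i) - 3(N+1)
     = 12/(17*18) * (45^2/5 + 38.5^2/4 + 21^2/3 + 48.5^2/5) - 3*18
     = 0.039216 * 1393.01 - 54
     = 0.627941.
Step 4: Ties present; correction factor C = 1 - 60/(17^3 - 17) = 0.987745. Corrected H = 0.627941 / 0.987745 = 0.635732.
Step 5: Under H0, H ~ chi^2(3); p-value = 0.888206.
Step 6: alpha = 0.05. fail to reject H0.

H = 0.6357, df = 3, p = 0.888206, fail to reject H0.


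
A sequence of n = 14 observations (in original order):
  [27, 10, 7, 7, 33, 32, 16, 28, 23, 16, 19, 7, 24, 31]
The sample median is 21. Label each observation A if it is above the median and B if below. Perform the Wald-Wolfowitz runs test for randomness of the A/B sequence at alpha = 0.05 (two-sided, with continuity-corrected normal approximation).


Step 1: Compute median = 21; label A = above, B = below.
Labels in order: ABBBAABAABBBAA  (n_A = 7, n_B = 7)
Step 2: Count runs R = 7.
Step 3: Under H0 (random ordering), E[R] = 2*n_A*n_B/(n_A+n_B) + 1 = 2*7*7/14 + 1 = 8.0000.
        Var[R] = 2*n_A*n_B*(2*n_A*n_B - n_A - n_B) / ((n_A+n_B)^2 * (n_A+n_B-1)) = 8232/2548 = 3.2308.
        SD[R] = 1.7974.
Step 4: Continuity-corrected z = (R + 0.5 - E[R]) / SD[R] = (7 + 0.5 - 8.0000) / 1.7974 = -0.2782.
Step 5: Two-sided p-value via normal approximation = 2*(1 - Phi(|z|)) = 0.780879.
Step 6: alpha = 0.05. fail to reject H0.

R = 7, z = -0.2782, p = 0.780879, fail to reject H0.


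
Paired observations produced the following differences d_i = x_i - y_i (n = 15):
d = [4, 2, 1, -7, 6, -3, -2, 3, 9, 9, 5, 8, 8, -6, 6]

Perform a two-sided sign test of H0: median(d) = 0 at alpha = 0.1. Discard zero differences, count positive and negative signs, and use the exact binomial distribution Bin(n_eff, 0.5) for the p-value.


Step 1: Discard zero differences. Original n = 15; n_eff = number of nonzero differences = 15.
Nonzero differences (with sign): +4, +2, +1, -7, +6, -3, -2, +3, +9, +9, +5, +8, +8, -6, +6
Step 2: Count signs: positive = 11, negative = 4.
Step 3: Under H0: P(positive) = 0.5, so the number of positives S ~ Bin(15, 0.5).
Step 4: Two-sided exact p-value = sum of Bin(15,0.5) probabilities at or below the observed probability = 0.118469.
Step 5: alpha = 0.1. fail to reject H0.

n_eff = 15, pos = 11, neg = 4, p = 0.118469, fail to reject H0.


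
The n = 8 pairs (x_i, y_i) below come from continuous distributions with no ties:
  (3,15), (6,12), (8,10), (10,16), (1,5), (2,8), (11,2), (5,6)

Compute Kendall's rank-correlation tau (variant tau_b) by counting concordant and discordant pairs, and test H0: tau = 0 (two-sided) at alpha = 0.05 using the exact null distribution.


Step 1: Enumerate the 28 unordered pairs (i,j) with i<j and classify each by sign(x_j-x_i) * sign(y_j-y_i).
  (1,2):dx=+3,dy=-3->D; (1,3):dx=+5,dy=-5->D; (1,4):dx=+7,dy=+1->C; (1,5):dx=-2,dy=-10->C
  (1,6):dx=-1,dy=-7->C; (1,7):dx=+8,dy=-13->D; (1,8):dx=+2,dy=-9->D; (2,3):dx=+2,dy=-2->D
  (2,4):dx=+4,dy=+4->C; (2,5):dx=-5,dy=-7->C; (2,6):dx=-4,dy=-4->C; (2,7):dx=+5,dy=-10->D
  (2,8):dx=-1,dy=-6->C; (3,4):dx=+2,dy=+6->C; (3,5):dx=-7,dy=-5->C; (3,6):dx=-6,dy=-2->C
  (3,7):dx=+3,dy=-8->D; (3,8):dx=-3,dy=-4->C; (4,5):dx=-9,dy=-11->C; (4,6):dx=-8,dy=-8->C
  (4,7):dx=+1,dy=-14->D; (4,8):dx=-5,dy=-10->C; (5,6):dx=+1,dy=+3->C; (5,7):dx=+10,dy=-3->D
  (5,8):dx=+4,dy=+1->C; (6,7):dx=+9,dy=-6->D; (6,8):dx=+3,dy=-2->D; (7,8):dx=-6,dy=+4->D
Step 2: C = 16, D = 12, total pairs = 28.
Step 3: tau = (C - D)/(n(n-1)/2) = (16 - 12)/28 = 0.142857.
Step 4: Exact two-sided p-value (enumerate n! = 40320 permutations of y under H0): p = 0.719544.
Step 5: alpha = 0.05. fail to reject H0.

tau_b = 0.1429 (C=16, D=12), p = 0.719544, fail to reject H0.


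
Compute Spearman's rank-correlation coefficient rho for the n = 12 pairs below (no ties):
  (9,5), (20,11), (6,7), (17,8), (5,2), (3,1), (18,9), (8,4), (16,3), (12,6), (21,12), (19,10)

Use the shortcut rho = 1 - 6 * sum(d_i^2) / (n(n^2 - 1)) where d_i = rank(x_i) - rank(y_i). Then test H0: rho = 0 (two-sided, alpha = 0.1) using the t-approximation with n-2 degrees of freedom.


Step 1: Rank x and y separately (midranks; no ties here).
rank(x): 9->5, 20->11, 6->3, 17->8, 5->2, 3->1, 18->9, 8->4, 16->7, 12->6, 21->12, 19->10
rank(y): 5->5, 11->11, 7->7, 8->8, 2->2, 1->1, 9->9, 4->4, 3->3, 6->6, 12->12, 10->10
Step 2: d_i = R_x(i) - R_y(i); compute d_i^2.
  (5-5)^2=0, (11-11)^2=0, (3-7)^2=16, (8-8)^2=0, (2-2)^2=0, (1-1)^2=0, (9-9)^2=0, (4-4)^2=0, (7-3)^2=16, (6-6)^2=0, (12-12)^2=0, (10-10)^2=0
sum(d^2) = 32.
Step 3: rho = 1 - 6*32 / (12*(12^2 - 1)) = 1 - 192/1716 = 0.888112.
Step 4: Under H0, t = rho * sqrt((n-2)/(1-rho^2)) = 6.1103 ~ t(10).
Step 5: Two-sided p-value from the t-distribution with 10 df = 0.000114.
Step 6: alpha = 0.1. reject H0.

rho = 0.8881, p = 0.000114, reject H0 at alpha = 0.1.


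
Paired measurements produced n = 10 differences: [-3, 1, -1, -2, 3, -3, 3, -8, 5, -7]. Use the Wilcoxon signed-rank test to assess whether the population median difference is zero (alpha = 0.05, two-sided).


Step 1: Drop any zero differences (none here) and take |d_i|.
|d| = [3, 1, 1, 2, 3, 3, 3, 8, 5, 7]
Step 2: Midrank |d_i| (ties get averaged ranks).
ranks: |3|->5.5, |1|->1.5, |1|->1.5, |2|->3, |3|->5.5, |3|->5.5, |3|->5.5, |8|->10, |5|->8, |7|->9
Step 3: Attach original signs; sum ranks with positive sign and with negative sign.
W+ = 1.5 + 5.5 + 5.5 + 8 = 20.5
W- = 5.5 + 1.5 + 3 + 5.5 + 10 + 9 = 34.5
(Check: W+ + W- = 55 should equal n(n+1)/2 = 55.)
Step 4: Test statistic W = min(W+, W-) = 20.5.
Step 5: Ties in |d|, so use the tie-corrected normal approximation.
        E[W] = n(n+1)/4 = 10*11/4 = 27.5.
        Tie groups: |d|=1 (t=2), |d|=3 (t=4); sum(t^3 - t) = 66.
        Var[W] = n(n+1)(2n+1)/24 - sum(t^3-t)/48 = 2310/24 - 66/48 = 94.875.
        z = (W - E[W]) / sqrt(Var[W]) = (20.5 - 27.5) / 9.7404 = -0.7187.
        Two-sided p = 2*Phi(z) = 0.472352.
Step 6: alpha = 0.05. fail to reject H0.

W+ = 20.5, W- = 34.5, W = min = 20.5, p = 0.472352, fail to reject H0.


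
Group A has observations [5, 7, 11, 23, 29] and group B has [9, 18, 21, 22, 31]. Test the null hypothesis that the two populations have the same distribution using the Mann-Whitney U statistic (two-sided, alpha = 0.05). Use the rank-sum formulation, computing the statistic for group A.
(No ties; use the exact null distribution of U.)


Step 1: Combine and sort all 10 observations; assign midranks.
sorted (value, group): (5,X), (7,X), (9,Y), (11,X), (18,Y), (21,Y), (22,Y), (23,X), (29,X), (31,Y)
ranks: 5->1, 7->2, 9->3, 11->4, 18->5, 21->6, 22->7, 23->8, 29->9, 31->10
Step 2: Rank sum for X: R1 = 1 + 2 + 4 + 8 + 9 = 24.
Step 3: U_X = R1 - n1(n1+1)/2 = 24 - 5*6/2 = 24 - 15 = 9.
       U_Y = n1*n2 - U_X = 25 - 9 = 16.
Step 4: No ties, so the exact null distribution of U (based on enumerating the C(10,5) = 252 equally likely rank assignments) gives the two-sided p-value.
Step 5: p-value = 0.547619; compare to alpha = 0.05. fail to reject H0.

U_X = 9, p = 0.547619, fail to reject H0 at alpha = 0.05.


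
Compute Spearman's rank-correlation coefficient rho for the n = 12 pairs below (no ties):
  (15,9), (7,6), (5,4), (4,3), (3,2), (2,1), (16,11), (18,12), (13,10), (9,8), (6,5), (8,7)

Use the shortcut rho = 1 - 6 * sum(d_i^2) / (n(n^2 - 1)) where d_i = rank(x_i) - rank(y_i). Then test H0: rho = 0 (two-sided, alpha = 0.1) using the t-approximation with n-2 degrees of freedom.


Step 1: Rank x and y separately (midranks; no ties here).
rank(x): 15->10, 7->6, 5->4, 4->3, 3->2, 2->1, 16->11, 18->12, 13->9, 9->8, 6->5, 8->7
rank(y): 9->9, 6->6, 4->4, 3->3, 2->2, 1->1, 11->11, 12->12, 10->10, 8->8, 5->5, 7->7
Step 2: d_i = R_x(i) - R_y(i); compute d_i^2.
  (10-9)^2=1, (6-6)^2=0, (4-4)^2=0, (3-3)^2=0, (2-2)^2=0, (1-1)^2=0, (11-11)^2=0, (12-12)^2=0, (9-10)^2=1, (8-8)^2=0, (5-5)^2=0, (7-7)^2=0
sum(d^2) = 2.
Step 3: rho = 1 - 6*2 / (12*(12^2 - 1)) = 1 - 12/1716 = 0.993007.
Step 4: Under H0, t = rho * sqrt((n-2)/(1-rho^2)) = 26.5990 ~ t(10).
Step 5: Two-sided p-value from the t-distribution with 10 df = 0.000000.
Step 6: alpha = 0.1. reject H0.

rho = 0.9930, p = 0.000000, reject H0 at alpha = 0.1.


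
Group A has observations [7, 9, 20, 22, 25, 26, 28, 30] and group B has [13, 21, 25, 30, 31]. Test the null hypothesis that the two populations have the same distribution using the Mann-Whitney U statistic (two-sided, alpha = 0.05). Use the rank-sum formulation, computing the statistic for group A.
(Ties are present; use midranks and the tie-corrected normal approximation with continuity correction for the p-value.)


Step 1: Combine and sort all 13 observations; assign midranks.
sorted (value, group): (7,X), (9,X), (13,Y), (20,X), (21,Y), (22,X), (25,X), (25,Y), (26,X), (28,X), (30,X), (30,Y), (31,Y)
ranks: 7->1, 9->2, 13->3, 20->4, 21->5, 22->6, 25->7.5, 25->7.5, 26->9, 28->10, 30->11.5, 30->11.5, 31->13
Step 2: Rank sum for X: R1 = 1 + 2 + 4 + 6 + 7.5 + 9 + 10 + 11.5 = 51.
Step 3: U_X = R1 - n1(n1+1)/2 = 51 - 8*9/2 = 51 - 36 = 15.
       U_Y = n1*n2 - U_X = 40 - 15 = 25.
Step 4: Ties are present, so use the tie-corrected normal approximation (with continuity correction) for the p-value.
Step 5: p-value = 0.508901; compare to alpha = 0.05. fail to reject H0.

U_X = 15, p = 0.508901, fail to reject H0 at alpha = 0.05.


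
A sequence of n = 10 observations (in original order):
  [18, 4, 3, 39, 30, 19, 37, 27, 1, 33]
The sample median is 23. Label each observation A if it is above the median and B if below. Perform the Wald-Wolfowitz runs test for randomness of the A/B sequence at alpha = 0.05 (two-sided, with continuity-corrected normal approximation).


Step 1: Compute median = 23; label A = above, B = below.
Labels in order: BBBAABAABA  (n_A = 5, n_B = 5)
Step 2: Count runs R = 6.
Step 3: Under H0 (random ordering), E[R] = 2*n_A*n_B/(n_A+n_B) + 1 = 2*5*5/10 + 1 = 6.0000.
        Var[R] = 2*n_A*n_B*(2*n_A*n_B - n_A - n_B) / ((n_A+n_B)^2 * (n_A+n_B-1)) = 2000/900 = 2.2222.
        SD[R] = 1.4907.
Step 4: R = E[R], so z = 0 with no continuity correction.
Step 5: Two-sided p-value via normal approximation = 2*(1 - Phi(|z|)) = 1.000000.
Step 6: alpha = 0.05. fail to reject H0.

R = 6, z = 0.0000, p = 1.000000, fail to reject H0.


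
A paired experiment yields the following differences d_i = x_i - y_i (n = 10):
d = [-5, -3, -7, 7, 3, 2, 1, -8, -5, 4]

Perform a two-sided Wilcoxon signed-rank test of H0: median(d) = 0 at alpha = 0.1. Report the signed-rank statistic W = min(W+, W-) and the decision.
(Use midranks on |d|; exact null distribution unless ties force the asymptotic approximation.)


Step 1: Drop any zero differences (none here) and take |d_i|.
|d| = [5, 3, 7, 7, 3, 2, 1, 8, 5, 4]
Step 2: Midrank |d_i| (ties get averaged ranks).
ranks: |5|->6.5, |3|->3.5, |7|->8.5, |7|->8.5, |3|->3.5, |2|->2, |1|->1, |8|->10, |5|->6.5, |4|->5
Step 3: Attach original signs; sum ranks with positive sign and with negative sign.
W+ = 8.5 + 3.5 + 2 + 1 + 5 = 20
W- = 6.5 + 3.5 + 8.5 + 10 + 6.5 = 35
(Check: W+ + W- = 55 should equal n(n+1)/2 = 55.)
Step 4: Test statistic W = min(W+, W-) = 20.
Step 5: Ties in |d|, so use the tie-corrected normal approximation.
        E[W] = n(n+1)/4 = 10*11/4 = 27.5.
        Tie groups: |d|=3 (t=2), |d|=5 (t=2), |d|=7 (t=2); sum(t^3 - t) = 18.
        Var[W] = n(n+1)(2n+1)/24 - sum(t^3-t)/48 = 2310/24 - 18/48 = 95.875.
        z = (W - E[W]) / sqrt(Var[W]) = (20 - 27.5) / 9.7916 = -0.7660.
        Two-sided p = 2*Phi(z) = 0.443697.
Step 6: alpha = 0.1. fail to reject H0.

W+ = 20, W- = 35, W = min = 20, p = 0.443697, fail to reject H0.


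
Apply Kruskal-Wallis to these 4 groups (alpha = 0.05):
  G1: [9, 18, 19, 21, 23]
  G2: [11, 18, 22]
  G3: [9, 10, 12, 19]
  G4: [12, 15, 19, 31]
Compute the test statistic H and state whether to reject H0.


Step 1: Combine all N = 16 observations and assign midranks.
sorted (value, group, rank): (9,G1,1.5), (9,G3,1.5), (10,G3,3), (11,G2,4), (12,G3,5.5), (12,G4,5.5), (15,G4,7), (18,G1,8.5), (18,G2,8.5), (19,G1,11), (19,G3,11), (19,G4,11), (21,G1,13), (22,G2,14), (23,G1,15), (31,G4,16)
Step 2: Sum ranks within each group.
R_1 = 49 (n_1 = 5)
R_2 = 26.5 (n_2 = 3)
R_3 = 21 (n_3 = 4)
R_4 = 39.5 (n_4 = 4)
Step 3: H = 12/(N(N+1)) * sum(R_i^2/n_i) - 3(N+1)
     = 12/(16*17) * (49^2/5 + 26.5^2/3 + 21^2/4 + 39.5^2/4) - 3*17
     = 0.044118 * 1214.6 - 51
     = 2.585110.
Step 4: Ties present; correction factor C = 1 - 42/(16^3 - 16) = 0.989706. Corrected H = 2.585110 / 0.989706 = 2.611999.
Step 5: Under H0, H ~ chi^2(3); p-value = 0.455390.
Step 6: alpha = 0.05. fail to reject H0.

H = 2.6120, df = 3, p = 0.455390, fail to reject H0.


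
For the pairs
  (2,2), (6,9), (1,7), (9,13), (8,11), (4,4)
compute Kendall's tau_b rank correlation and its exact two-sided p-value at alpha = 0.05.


Step 1: Enumerate the 15 unordered pairs (i,j) with i<j and classify each by sign(x_j-x_i) * sign(y_j-y_i).
  (1,2):dx=+4,dy=+7->C; (1,3):dx=-1,dy=+5->D; (1,4):dx=+7,dy=+11->C; (1,5):dx=+6,dy=+9->C
  (1,6):dx=+2,dy=+2->C; (2,3):dx=-5,dy=-2->C; (2,4):dx=+3,dy=+4->C; (2,5):dx=+2,dy=+2->C
  (2,6):dx=-2,dy=-5->C; (3,4):dx=+8,dy=+6->C; (3,5):dx=+7,dy=+4->C; (3,6):dx=+3,dy=-3->D
  (4,5):dx=-1,dy=-2->C; (4,6):dx=-5,dy=-9->C; (5,6):dx=-4,dy=-7->C
Step 2: C = 13, D = 2, total pairs = 15.
Step 3: tau = (C - D)/(n(n-1)/2) = (13 - 2)/15 = 0.733333.
Step 4: Exact two-sided p-value (enumerate n! = 720 permutations of y under H0): p = 0.055556.
Step 5: alpha = 0.05. fail to reject H0.

tau_b = 0.7333 (C=13, D=2), p = 0.055556, fail to reject H0.


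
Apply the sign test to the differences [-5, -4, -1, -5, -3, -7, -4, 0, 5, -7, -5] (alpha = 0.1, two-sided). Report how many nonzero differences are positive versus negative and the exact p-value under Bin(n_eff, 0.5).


Step 1: Discard zero differences. Original n = 11; n_eff = number of nonzero differences = 10.
Nonzero differences (with sign): -5, -4, -1, -5, -3, -7, -4, +5, -7, -5
Step 2: Count signs: positive = 1, negative = 9.
Step 3: Under H0: P(positive) = 0.5, so the number of positives S ~ Bin(10, 0.5).
Step 4: Two-sided exact p-value = sum of Bin(10,0.5) probabilities at or below the observed probability = 0.021484.
Step 5: alpha = 0.1. reject H0.

n_eff = 10, pos = 1, neg = 9, p = 0.021484, reject H0.


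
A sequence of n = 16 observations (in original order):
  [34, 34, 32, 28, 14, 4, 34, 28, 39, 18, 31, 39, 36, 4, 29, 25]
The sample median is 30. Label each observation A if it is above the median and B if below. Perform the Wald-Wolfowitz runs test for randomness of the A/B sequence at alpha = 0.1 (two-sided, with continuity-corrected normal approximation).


Step 1: Compute median = 30; label A = above, B = below.
Labels in order: AAABBBABABAAABBB  (n_A = 8, n_B = 8)
Step 2: Count runs R = 8.
Step 3: Under H0 (random ordering), E[R] = 2*n_A*n_B/(n_A+n_B) + 1 = 2*8*8/16 + 1 = 9.0000.
        Var[R] = 2*n_A*n_B*(2*n_A*n_B - n_A - n_B) / ((n_A+n_B)^2 * (n_A+n_B-1)) = 14336/3840 = 3.7333.
        SD[R] = 1.9322.
Step 4: Continuity-corrected z = (R + 0.5 - E[R]) / SD[R] = (8 + 0.5 - 9.0000) / 1.9322 = -0.2588.
Step 5: Two-sided p-value via normal approximation = 2*(1 - Phi(|z|)) = 0.795809.
Step 6: alpha = 0.1. fail to reject H0.

R = 8, z = -0.2588, p = 0.795809, fail to reject H0.


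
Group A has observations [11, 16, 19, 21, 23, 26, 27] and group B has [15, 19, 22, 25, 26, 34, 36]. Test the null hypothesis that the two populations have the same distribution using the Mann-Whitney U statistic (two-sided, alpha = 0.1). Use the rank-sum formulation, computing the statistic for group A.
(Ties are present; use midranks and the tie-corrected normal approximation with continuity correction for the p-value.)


Step 1: Combine and sort all 14 observations; assign midranks.
sorted (value, group): (11,X), (15,Y), (16,X), (19,X), (19,Y), (21,X), (22,Y), (23,X), (25,Y), (26,X), (26,Y), (27,X), (34,Y), (36,Y)
ranks: 11->1, 15->2, 16->3, 19->4.5, 19->4.5, 21->6, 22->7, 23->8, 25->9, 26->10.5, 26->10.5, 27->12, 34->13, 36->14
Step 2: Rank sum for X: R1 = 1 + 3 + 4.5 + 6 + 8 + 10.5 + 12 = 45.
Step 3: U_X = R1 - n1(n1+1)/2 = 45 - 7*8/2 = 45 - 28 = 17.
       U_Y = n1*n2 - U_X = 49 - 17 = 32.
Step 4: Ties are present, so use the tie-corrected normal approximation (with continuity correction) for the p-value.
Step 5: p-value = 0.370039; compare to alpha = 0.1. fail to reject H0.

U_X = 17, p = 0.370039, fail to reject H0 at alpha = 0.1.


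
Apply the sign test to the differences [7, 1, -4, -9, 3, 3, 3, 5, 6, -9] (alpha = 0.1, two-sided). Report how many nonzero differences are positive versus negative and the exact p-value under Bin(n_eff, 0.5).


Step 1: Discard zero differences. Original n = 10; n_eff = number of nonzero differences = 10.
Nonzero differences (with sign): +7, +1, -4, -9, +3, +3, +3, +5, +6, -9
Step 2: Count signs: positive = 7, negative = 3.
Step 3: Under H0: P(positive) = 0.5, so the number of positives S ~ Bin(10, 0.5).
Step 4: Two-sided exact p-value = sum of Bin(10,0.5) probabilities at or below the observed probability = 0.343750.
Step 5: alpha = 0.1. fail to reject H0.

n_eff = 10, pos = 7, neg = 3, p = 0.343750, fail to reject H0.


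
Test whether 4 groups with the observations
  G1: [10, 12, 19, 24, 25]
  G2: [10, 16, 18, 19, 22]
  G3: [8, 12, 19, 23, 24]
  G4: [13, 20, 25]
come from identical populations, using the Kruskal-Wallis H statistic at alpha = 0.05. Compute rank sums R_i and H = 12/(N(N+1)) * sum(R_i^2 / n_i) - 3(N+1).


Step 1: Combine all N = 18 observations and assign midranks.
sorted (value, group, rank): (8,G3,1), (10,G1,2.5), (10,G2,2.5), (12,G1,4.5), (12,G3,4.5), (13,G4,6), (16,G2,7), (18,G2,8), (19,G1,10), (19,G2,10), (19,G3,10), (20,G4,12), (22,G2,13), (23,G3,14), (24,G1,15.5), (24,G3,15.5), (25,G1,17.5), (25,G4,17.5)
Step 2: Sum ranks within each group.
R_1 = 50 (n_1 = 5)
R_2 = 40.5 (n_2 = 5)
R_3 = 45 (n_3 = 5)
R_4 = 35.5 (n_4 = 3)
Step 3: H = 12/(N(N+1)) * sum(R_i^2/n_i) - 3(N+1)
     = 12/(18*19) * (50^2/5 + 40.5^2/5 + 45^2/5 + 35.5^2/3) - 3*19
     = 0.035088 * 1653.13 - 57
     = 1.004678.
Step 4: Ties present; correction factor C = 1 - 48/(18^3 - 18) = 0.991744. Corrected H = 1.004678 / 0.991744 = 1.013042.
Step 5: Under H0, H ~ chi^2(3); p-value = 0.798096.
Step 6: alpha = 0.05. fail to reject H0.

H = 1.0130, df = 3, p = 0.798096, fail to reject H0.


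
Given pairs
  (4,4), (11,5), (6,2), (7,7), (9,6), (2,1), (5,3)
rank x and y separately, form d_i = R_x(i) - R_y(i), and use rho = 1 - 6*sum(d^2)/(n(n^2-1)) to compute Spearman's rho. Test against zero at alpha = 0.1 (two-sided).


Step 1: Rank x and y separately (midranks; no ties here).
rank(x): 4->2, 11->7, 6->4, 7->5, 9->6, 2->1, 5->3
rank(y): 4->4, 5->5, 2->2, 7->7, 6->6, 1->1, 3->3
Step 2: d_i = R_x(i) - R_y(i); compute d_i^2.
  (2-4)^2=4, (7-5)^2=4, (4-2)^2=4, (5-7)^2=4, (6-6)^2=0, (1-1)^2=0, (3-3)^2=0
sum(d^2) = 16.
Step 3: rho = 1 - 6*16 / (7*(7^2 - 1)) = 1 - 96/336 = 0.714286.
Step 4: Under H0, t = rho * sqrt((n-2)/(1-rho^2)) = 2.2822 ~ t(5).
Step 5: Two-sided p-value from the t-distribution with 5 df = 0.071344.
Step 6: alpha = 0.1. reject H0.

rho = 0.7143, p = 0.071344, reject H0 at alpha = 0.1.


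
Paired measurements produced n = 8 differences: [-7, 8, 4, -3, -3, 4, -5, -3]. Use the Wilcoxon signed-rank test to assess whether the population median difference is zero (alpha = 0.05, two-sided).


Step 1: Drop any zero differences (none here) and take |d_i|.
|d| = [7, 8, 4, 3, 3, 4, 5, 3]
Step 2: Midrank |d_i| (ties get averaged ranks).
ranks: |7|->7, |8|->8, |4|->4.5, |3|->2, |3|->2, |4|->4.5, |5|->6, |3|->2
Step 3: Attach original signs; sum ranks with positive sign and with negative sign.
W+ = 8 + 4.5 + 4.5 = 17
W- = 7 + 2 + 2 + 6 + 2 = 19
(Check: W+ + W- = 36 should equal n(n+1)/2 = 36.)
Step 4: Test statistic W = min(W+, W-) = 17.
Step 5: Ties in |d|, so use the tie-corrected normal approximation.
        E[W] = n(n+1)/4 = 8*9/4 = 18.
        Tie groups: |d|=3 (t=3), |d|=4 (t=2); sum(t^3 - t) = 30.
        Var[W] = n(n+1)(2n+1)/24 - sum(t^3-t)/48 = 1224/24 - 30/48 = 50.375.
        z = (W - E[W]) / sqrt(Var[W]) = (17 - 18) / 7.0975 = -0.1409.
        Two-sided p = 2*Phi(z) = 0.887954.
Step 6: alpha = 0.05. fail to reject H0.

W+ = 17, W- = 19, W = min = 17, p = 0.887954, fail to reject H0.


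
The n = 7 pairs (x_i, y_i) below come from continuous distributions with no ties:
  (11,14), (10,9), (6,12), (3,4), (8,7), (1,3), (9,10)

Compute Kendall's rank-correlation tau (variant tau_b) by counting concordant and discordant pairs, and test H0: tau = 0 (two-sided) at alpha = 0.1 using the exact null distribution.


Step 1: Enumerate the 21 unordered pairs (i,j) with i<j and classify each by sign(x_j-x_i) * sign(y_j-y_i).
  (1,2):dx=-1,dy=-5->C; (1,3):dx=-5,dy=-2->C; (1,4):dx=-8,dy=-10->C; (1,5):dx=-3,dy=-7->C
  (1,6):dx=-10,dy=-11->C; (1,7):dx=-2,dy=-4->C; (2,3):dx=-4,dy=+3->D; (2,4):dx=-7,dy=-5->C
  (2,5):dx=-2,dy=-2->C; (2,6):dx=-9,dy=-6->C; (2,7):dx=-1,dy=+1->D; (3,4):dx=-3,dy=-8->C
  (3,5):dx=+2,dy=-5->D; (3,6):dx=-5,dy=-9->C; (3,7):dx=+3,dy=-2->D; (4,5):dx=+5,dy=+3->C
  (4,6):dx=-2,dy=-1->C; (4,7):dx=+6,dy=+6->C; (5,6):dx=-7,dy=-4->C; (5,7):dx=+1,dy=+3->C
  (6,7):dx=+8,dy=+7->C
Step 2: C = 17, D = 4, total pairs = 21.
Step 3: tau = (C - D)/(n(n-1)/2) = (17 - 4)/21 = 0.619048.
Step 4: Exact two-sided p-value (enumerate n! = 5040 permutations of y under H0): p = 0.069048.
Step 5: alpha = 0.1. reject H0.

tau_b = 0.6190 (C=17, D=4), p = 0.069048, reject H0.


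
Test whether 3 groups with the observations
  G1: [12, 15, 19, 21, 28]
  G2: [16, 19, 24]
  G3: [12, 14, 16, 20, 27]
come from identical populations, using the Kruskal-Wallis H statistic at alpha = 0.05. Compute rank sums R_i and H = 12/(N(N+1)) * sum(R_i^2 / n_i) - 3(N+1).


Step 1: Combine all N = 13 observations and assign midranks.
sorted (value, group, rank): (12,G1,1.5), (12,G3,1.5), (14,G3,3), (15,G1,4), (16,G2,5.5), (16,G3,5.5), (19,G1,7.5), (19,G2,7.5), (20,G3,9), (21,G1,10), (24,G2,11), (27,G3,12), (28,G1,13)
Step 2: Sum ranks within each group.
R_1 = 36 (n_1 = 5)
R_2 = 24 (n_2 = 3)
R_3 = 31 (n_3 = 5)
Step 3: H = 12/(N(N+1)) * sum(R_i^2/n_i) - 3(N+1)
     = 12/(13*14) * (36^2/5 + 24^2/3 + 31^2/5) - 3*14
     = 0.065934 * 643.4 - 42
     = 0.421978.
Step 4: Ties present; correction factor C = 1 - 18/(13^3 - 13) = 0.991758. Corrected H = 0.421978 / 0.991758 = 0.425485.
Step 5: Under H0, H ~ chi^2(2); p-value = 0.808364.
Step 6: alpha = 0.05. fail to reject H0.

H = 0.4255, df = 2, p = 0.808364, fail to reject H0.


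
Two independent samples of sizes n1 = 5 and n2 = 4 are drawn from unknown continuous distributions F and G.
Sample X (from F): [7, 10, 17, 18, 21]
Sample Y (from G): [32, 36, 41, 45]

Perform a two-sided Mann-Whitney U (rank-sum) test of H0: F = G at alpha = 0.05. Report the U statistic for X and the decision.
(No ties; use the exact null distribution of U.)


Step 1: Combine and sort all 9 observations; assign midranks.
sorted (value, group): (7,X), (10,X), (17,X), (18,X), (21,X), (32,Y), (36,Y), (41,Y), (45,Y)
ranks: 7->1, 10->2, 17->3, 18->4, 21->5, 32->6, 36->7, 41->8, 45->9
Step 2: Rank sum for X: R1 = 1 + 2 + 3 + 4 + 5 = 15.
Step 3: U_X = R1 - n1(n1+1)/2 = 15 - 5*6/2 = 15 - 15 = 0.
       U_Y = n1*n2 - U_X = 20 - 0 = 20.
Step 4: No ties, so the exact null distribution of U (based on enumerating the C(9,5) = 126 equally likely rank assignments) gives the two-sided p-value.
Step 5: p-value = 0.015873; compare to alpha = 0.05. reject H0.

U_X = 0, p = 0.015873, reject H0 at alpha = 0.05.


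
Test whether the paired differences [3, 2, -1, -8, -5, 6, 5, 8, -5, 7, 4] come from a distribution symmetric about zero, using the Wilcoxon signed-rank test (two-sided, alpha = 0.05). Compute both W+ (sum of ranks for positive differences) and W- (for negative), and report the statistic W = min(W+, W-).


Step 1: Drop any zero differences (none here) and take |d_i|.
|d| = [3, 2, 1, 8, 5, 6, 5, 8, 5, 7, 4]
Step 2: Midrank |d_i| (ties get averaged ranks).
ranks: |3|->3, |2|->2, |1|->1, |8|->10.5, |5|->6, |6|->8, |5|->6, |8|->10.5, |5|->6, |7|->9, |4|->4
Step 3: Attach original signs; sum ranks with positive sign and with negative sign.
W+ = 3 + 2 + 8 + 6 + 10.5 + 9 + 4 = 42.5
W- = 1 + 10.5 + 6 + 6 = 23.5
(Check: W+ + W- = 66 should equal n(n+1)/2 = 66.)
Step 4: Test statistic W = min(W+, W-) = 23.5.
Step 5: Ties in |d|, so use the tie-corrected normal approximation.
        E[W] = n(n+1)/4 = 11*12/4 = 33.
        Tie groups: |d|=5 (t=3), |d|=8 (t=2); sum(t^3 - t) = 30.
        Var[W] = n(n+1)(2n+1)/24 - sum(t^3-t)/48 = 3036/24 - 30/48 = 125.875.
        z = (W - E[W]) / sqrt(Var[W]) = (23.5 - 33) / 11.2194 = -0.8467.
        Two-sided p = 2*Phi(z) = 0.397136.
Step 6: alpha = 0.05. fail to reject H0.

W+ = 42.5, W- = 23.5, W = min = 23.5, p = 0.397136, fail to reject H0.


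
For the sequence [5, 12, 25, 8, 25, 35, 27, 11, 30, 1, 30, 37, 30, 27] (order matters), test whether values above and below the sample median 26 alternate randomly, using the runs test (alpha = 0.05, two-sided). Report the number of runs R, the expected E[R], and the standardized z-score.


Step 1: Compute median = 26; label A = above, B = below.
Labels in order: BBBBBAABABAAAA  (n_A = 7, n_B = 7)
Step 2: Count runs R = 6.
Step 3: Under H0 (random ordering), E[R] = 2*n_A*n_B/(n_A+n_B) + 1 = 2*7*7/14 + 1 = 8.0000.
        Var[R] = 2*n_A*n_B*(2*n_A*n_B - n_A - n_B) / ((n_A+n_B)^2 * (n_A+n_B-1)) = 8232/2548 = 3.2308.
        SD[R] = 1.7974.
Step 4: Continuity-corrected z = (R + 0.5 - E[R]) / SD[R] = (6 + 0.5 - 8.0000) / 1.7974 = -0.8345.
Step 5: Two-sided p-value via normal approximation = 2*(1 - Phi(|z|)) = 0.403986.
Step 6: alpha = 0.05. fail to reject H0.

R = 6, z = -0.8345, p = 0.403986, fail to reject H0.


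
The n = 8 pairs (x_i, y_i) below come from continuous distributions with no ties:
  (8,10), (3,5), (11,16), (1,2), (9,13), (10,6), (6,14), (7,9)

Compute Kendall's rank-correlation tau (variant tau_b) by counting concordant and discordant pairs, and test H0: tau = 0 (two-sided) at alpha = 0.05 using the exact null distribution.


Step 1: Enumerate the 28 unordered pairs (i,j) with i<j and classify each by sign(x_j-x_i) * sign(y_j-y_i).
  (1,2):dx=-5,dy=-5->C; (1,3):dx=+3,dy=+6->C; (1,4):dx=-7,dy=-8->C; (1,5):dx=+1,dy=+3->C
  (1,6):dx=+2,dy=-4->D; (1,7):dx=-2,dy=+4->D; (1,8):dx=-1,dy=-1->C; (2,3):dx=+8,dy=+11->C
  (2,4):dx=-2,dy=-3->C; (2,5):dx=+6,dy=+8->C; (2,6):dx=+7,dy=+1->C; (2,7):dx=+3,dy=+9->C
  (2,8):dx=+4,dy=+4->C; (3,4):dx=-10,dy=-14->C; (3,5):dx=-2,dy=-3->C; (3,6):dx=-1,dy=-10->C
  (3,7):dx=-5,dy=-2->C; (3,8):dx=-4,dy=-7->C; (4,5):dx=+8,dy=+11->C; (4,6):dx=+9,dy=+4->C
  (4,7):dx=+5,dy=+12->C; (4,8):dx=+6,dy=+7->C; (5,6):dx=+1,dy=-7->D; (5,7):dx=-3,dy=+1->D
  (5,8):dx=-2,dy=-4->C; (6,7):dx=-4,dy=+8->D; (6,8):dx=-3,dy=+3->D; (7,8):dx=+1,dy=-5->D
Step 2: C = 21, D = 7, total pairs = 28.
Step 3: tau = (C - D)/(n(n-1)/2) = (21 - 7)/28 = 0.500000.
Step 4: Exact two-sided p-value (enumerate n! = 40320 permutations of y under H0): p = 0.108681.
Step 5: alpha = 0.05. fail to reject H0.

tau_b = 0.5000 (C=21, D=7), p = 0.108681, fail to reject H0.


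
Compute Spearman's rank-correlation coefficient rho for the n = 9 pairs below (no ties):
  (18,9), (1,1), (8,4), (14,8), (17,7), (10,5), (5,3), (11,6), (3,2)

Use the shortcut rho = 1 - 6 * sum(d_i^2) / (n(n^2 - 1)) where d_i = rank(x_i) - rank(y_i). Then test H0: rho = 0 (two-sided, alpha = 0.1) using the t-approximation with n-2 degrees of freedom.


Step 1: Rank x and y separately (midranks; no ties here).
rank(x): 18->9, 1->1, 8->4, 14->7, 17->8, 10->5, 5->3, 11->6, 3->2
rank(y): 9->9, 1->1, 4->4, 8->8, 7->7, 5->5, 3->3, 6->6, 2->2
Step 2: d_i = R_x(i) - R_y(i); compute d_i^2.
  (9-9)^2=0, (1-1)^2=0, (4-4)^2=0, (7-8)^2=1, (8-7)^2=1, (5-5)^2=0, (3-3)^2=0, (6-6)^2=0, (2-2)^2=0
sum(d^2) = 2.
Step 3: rho = 1 - 6*2 / (9*(9^2 - 1)) = 1 - 12/720 = 0.983333.
Step 4: Under H0, t = rho * sqrt((n-2)/(1-rho^2)) = 14.3096 ~ t(7).
Step 5: Two-sided p-value from the t-distribution with 7 df = 0.000002.
Step 6: alpha = 0.1. reject H0.

rho = 0.9833, p = 0.000002, reject H0 at alpha = 0.1.


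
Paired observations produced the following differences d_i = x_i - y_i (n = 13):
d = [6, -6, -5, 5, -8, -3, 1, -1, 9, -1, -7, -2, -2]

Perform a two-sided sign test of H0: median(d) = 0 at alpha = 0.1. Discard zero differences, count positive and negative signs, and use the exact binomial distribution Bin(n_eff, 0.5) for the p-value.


Step 1: Discard zero differences. Original n = 13; n_eff = number of nonzero differences = 13.
Nonzero differences (with sign): +6, -6, -5, +5, -8, -3, +1, -1, +9, -1, -7, -2, -2
Step 2: Count signs: positive = 4, negative = 9.
Step 3: Under H0: P(positive) = 0.5, so the number of positives S ~ Bin(13, 0.5).
Step 4: Two-sided exact p-value = sum of Bin(13,0.5) probabilities at or below the observed probability = 0.266846.
Step 5: alpha = 0.1. fail to reject H0.

n_eff = 13, pos = 4, neg = 9, p = 0.266846, fail to reject H0.


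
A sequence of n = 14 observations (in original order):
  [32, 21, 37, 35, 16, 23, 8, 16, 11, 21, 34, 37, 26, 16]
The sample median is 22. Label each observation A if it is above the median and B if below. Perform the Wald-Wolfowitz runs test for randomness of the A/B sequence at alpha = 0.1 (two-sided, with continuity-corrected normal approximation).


Step 1: Compute median = 22; label A = above, B = below.
Labels in order: ABAABABBBBAAAB  (n_A = 7, n_B = 7)
Step 2: Count runs R = 8.
Step 3: Under H0 (random ordering), E[R] = 2*n_A*n_B/(n_A+n_B) + 1 = 2*7*7/14 + 1 = 8.0000.
        Var[R] = 2*n_A*n_B*(2*n_A*n_B - n_A - n_B) / ((n_A+n_B)^2 * (n_A+n_B-1)) = 8232/2548 = 3.2308.
        SD[R] = 1.7974.
Step 4: R = E[R], so z = 0 with no continuity correction.
Step 5: Two-sided p-value via normal approximation = 2*(1 - Phi(|z|)) = 1.000000.
Step 6: alpha = 0.1. fail to reject H0.

R = 8, z = 0.0000, p = 1.000000, fail to reject H0.


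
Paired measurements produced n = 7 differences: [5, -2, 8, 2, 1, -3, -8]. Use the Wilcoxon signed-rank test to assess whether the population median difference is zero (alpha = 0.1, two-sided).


Step 1: Drop any zero differences (none here) and take |d_i|.
|d| = [5, 2, 8, 2, 1, 3, 8]
Step 2: Midrank |d_i| (ties get averaged ranks).
ranks: |5|->5, |2|->2.5, |8|->6.5, |2|->2.5, |1|->1, |3|->4, |8|->6.5
Step 3: Attach original signs; sum ranks with positive sign and with negative sign.
W+ = 5 + 6.5 + 2.5 + 1 = 15
W- = 2.5 + 4 + 6.5 = 13
(Check: W+ + W- = 28 should equal n(n+1)/2 = 28.)
Step 4: Test statistic W = min(W+, W-) = 13.
Step 5: Ties in |d|, so use the tie-corrected normal approximation.
        E[W] = n(n+1)/4 = 7*8/4 = 14.
        Tie groups: |d|=2 (t=2), |d|=8 (t=2); sum(t^3 - t) = 12.
        Var[W] = n(n+1)(2n+1)/24 - sum(t^3-t)/48 = 840/24 - 12/48 = 34.75.
        z = (W - E[W]) / sqrt(Var[W]) = (13 - 14) / 5.8949 = -0.1696.
        Two-sided p = 2*Phi(z) = 0.865295.
Step 6: alpha = 0.1. fail to reject H0.

W+ = 15, W- = 13, W = min = 13, p = 0.865295, fail to reject H0.


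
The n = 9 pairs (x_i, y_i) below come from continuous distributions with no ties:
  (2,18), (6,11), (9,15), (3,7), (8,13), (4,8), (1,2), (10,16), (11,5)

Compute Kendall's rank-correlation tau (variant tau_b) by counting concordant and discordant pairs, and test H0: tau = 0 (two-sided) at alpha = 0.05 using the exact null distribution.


Step 1: Enumerate the 36 unordered pairs (i,j) with i<j and classify each by sign(x_j-x_i) * sign(y_j-y_i).
  (1,2):dx=+4,dy=-7->D; (1,3):dx=+7,dy=-3->D; (1,4):dx=+1,dy=-11->D; (1,5):dx=+6,dy=-5->D
  (1,6):dx=+2,dy=-10->D; (1,7):dx=-1,dy=-16->C; (1,8):dx=+8,dy=-2->D; (1,9):dx=+9,dy=-13->D
  (2,3):dx=+3,dy=+4->C; (2,4):dx=-3,dy=-4->C; (2,5):dx=+2,dy=+2->C; (2,6):dx=-2,dy=-3->C
  (2,7):dx=-5,dy=-9->C; (2,8):dx=+4,dy=+5->C; (2,9):dx=+5,dy=-6->D; (3,4):dx=-6,dy=-8->C
  (3,5):dx=-1,dy=-2->C; (3,6):dx=-5,dy=-7->C; (3,7):dx=-8,dy=-13->C; (3,8):dx=+1,dy=+1->C
  (3,9):dx=+2,dy=-10->D; (4,5):dx=+5,dy=+6->C; (4,6):dx=+1,dy=+1->C; (4,7):dx=-2,dy=-5->C
  (4,8):dx=+7,dy=+9->C; (4,9):dx=+8,dy=-2->D; (5,6):dx=-4,dy=-5->C; (5,7):dx=-7,dy=-11->C
  (5,8):dx=+2,dy=+3->C; (5,9):dx=+3,dy=-8->D; (6,7):dx=-3,dy=-6->C; (6,8):dx=+6,dy=+8->C
  (6,9):dx=+7,dy=-3->D; (7,8):dx=+9,dy=+14->C; (7,9):dx=+10,dy=+3->C; (8,9):dx=+1,dy=-11->D
Step 2: C = 23, D = 13, total pairs = 36.
Step 3: tau = (C - D)/(n(n-1)/2) = (23 - 13)/36 = 0.277778.
Step 4: Exact two-sided p-value (enumerate n! = 362880 permutations of y under H0): p = 0.358488.
Step 5: alpha = 0.05. fail to reject H0.

tau_b = 0.2778 (C=23, D=13), p = 0.358488, fail to reject H0.


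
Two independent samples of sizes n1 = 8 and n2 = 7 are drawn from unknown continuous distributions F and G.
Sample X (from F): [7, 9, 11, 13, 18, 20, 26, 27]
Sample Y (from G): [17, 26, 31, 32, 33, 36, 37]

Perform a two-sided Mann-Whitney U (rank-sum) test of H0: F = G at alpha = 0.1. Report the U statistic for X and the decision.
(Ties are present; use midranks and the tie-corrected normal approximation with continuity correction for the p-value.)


Step 1: Combine and sort all 15 observations; assign midranks.
sorted (value, group): (7,X), (9,X), (11,X), (13,X), (17,Y), (18,X), (20,X), (26,X), (26,Y), (27,X), (31,Y), (32,Y), (33,Y), (36,Y), (37,Y)
ranks: 7->1, 9->2, 11->3, 13->4, 17->5, 18->6, 20->7, 26->8.5, 26->8.5, 27->10, 31->11, 32->12, 33->13, 36->14, 37->15
Step 2: Rank sum for X: R1 = 1 + 2 + 3 + 4 + 6 + 7 + 8.5 + 10 = 41.5.
Step 3: U_X = R1 - n1(n1+1)/2 = 41.5 - 8*9/2 = 41.5 - 36 = 5.5.
       U_Y = n1*n2 - U_X = 56 - 5.5 = 50.5.
Step 4: Ties are present, so use the tie-corrected normal approximation (with continuity correction) for the p-value.
Step 5: p-value = 0.010826; compare to alpha = 0.1. reject H0.

U_X = 5.5, p = 0.010826, reject H0 at alpha = 0.1.


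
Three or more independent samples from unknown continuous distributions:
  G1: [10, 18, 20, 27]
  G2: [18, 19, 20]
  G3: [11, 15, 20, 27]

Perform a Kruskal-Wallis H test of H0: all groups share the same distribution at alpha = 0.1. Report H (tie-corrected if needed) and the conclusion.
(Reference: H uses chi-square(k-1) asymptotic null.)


Step 1: Combine all N = 11 observations and assign midranks.
sorted (value, group, rank): (10,G1,1), (11,G3,2), (15,G3,3), (18,G1,4.5), (18,G2,4.5), (19,G2,6), (20,G1,8), (20,G2,8), (20,G3,8), (27,G1,10.5), (27,G3,10.5)
Step 2: Sum ranks within each group.
R_1 = 24 (n_1 = 4)
R_2 = 18.5 (n_2 = 3)
R_3 = 23.5 (n_3 = 4)
Step 3: H = 12/(N(N+1)) * sum(R_i^2/n_i) - 3(N+1)
     = 12/(11*12) * (24^2/4 + 18.5^2/3 + 23.5^2/4) - 3*12
     = 0.090909 * 396.146 - 36
     = 0.013258.
Step 4: Ties present; correction factor C = 1 - 36/(11^3 - 11) = 0.972727. Corrected H = 0.013258 / 0.972727 = 0.013629.
Step 5: Under H0, H ~ chi^2(2); p-value = 0.993209.
Step 6: alpha = 0.1. fail to reject H0.

H = 0.0136, df = 2, p = 0.993209, fail to reject H0.


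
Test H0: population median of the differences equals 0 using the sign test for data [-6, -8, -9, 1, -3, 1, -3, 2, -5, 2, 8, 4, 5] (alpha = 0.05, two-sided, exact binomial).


Step 1: Discard zero differences. Original n = 13; n_eff = number of nonzero differences = 13.
Nonzero differences (with sign): -6, -8, -9, +1, -3, +1, -3, +2, -5, +2, +8, +4, +5
Step 2: Count signs: positive = 7, negative = 6.
Step 3: Under H0: P(positive) = 0.5, so the number of positives S ~ Bin(13, 0.5).
Step 4: Two-sided exact p-value = sum of Bin(13,0.5) probabilities at or below the observed probability = 1.000000.
Step 5: alpha = 0.05. fail to reject H0.

n_eff = 13, pos = 7, neg = 6, p = 1.000000, fail to reject H0.


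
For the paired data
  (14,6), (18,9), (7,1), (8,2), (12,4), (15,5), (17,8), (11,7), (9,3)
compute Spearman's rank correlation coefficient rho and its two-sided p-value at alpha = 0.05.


Step 1: Rank x and y separately (midranks; no ties here).
rank(x): 14->6, 18->9, 7->1, 8->2, 12->5, 15->7, 17->8, 11->4, 9->3
rank(y): 6->6, 9->9, 1->1, 2->2, 4->4, 5->5, 8->8, 7->7, 3->3
Step 2: d_i = R_x(i) - R_y(i); compute d_i^2.
  (6-6)^2=0, (9-9)^2=0, (1-1)^2=0, (2-2)^2=0, (5-4)^2=1, (7-5)^2=4, (8-8)^2=0, (4-7)^2=9, (3-3)^2=0
sum(d^2) = 14.
Step 3: rho = 1 - 6*14 / (9*(9^2 - 1)) = 1 - 84/720 = 0.883333.
Step 4: Under H0, t = rho * sqrt((n-2)/(1-rho^2)) = 4.9858 ~ t(7).
Step 5: Two-sided p-value from the t-distribution with 7 df = 0.001591.
Step 6: alpha = 0.05. reject H0.

rho = 0.8833, p = 0.001591, reject H0 at alpha = 0.05.


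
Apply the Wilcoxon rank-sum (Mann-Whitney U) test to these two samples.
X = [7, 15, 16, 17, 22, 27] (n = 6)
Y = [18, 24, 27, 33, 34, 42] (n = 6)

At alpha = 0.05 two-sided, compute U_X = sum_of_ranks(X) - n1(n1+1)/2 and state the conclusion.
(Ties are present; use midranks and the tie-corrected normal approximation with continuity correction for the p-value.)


Step 1: Combine and sort all 12 observations; assign midranks.
sorted (value, group): (7,X), (15,X), (16,X), (17,X), (18,Y), (22,X), (24,Y), (27,X), (27,Y), (33,Y), (34,Y), (42,Y)
ranks: 7->1, 15->2, 16->3, 17->4, 18->5, 22->6, 24->7, 27->8.5, 27->8.5, 33->10, 34->11, 42->12
Step 2: Rank sum for X: R1 = 1 + 2 + 3 + 4 + 6 + 8.5 = 24.5.
Step 3: U_X = R1 - n1(n1+1)/2 = 24.5 - 6*7/2 = 24.5 - 21 = 3.5.
       U_Y = n1*n2 - U_X = 36 - 3.5 = 32.5.
Step 4: Ties are present, so use the tie-corrected normal approximation (with continuity correction) for the p-value.
Step 5: p-value = 0.024722; compare to alpha = 0.05. reject H0.

U_X = 3.5, p = 0.024722, reject H0 at alpha = 0.05.


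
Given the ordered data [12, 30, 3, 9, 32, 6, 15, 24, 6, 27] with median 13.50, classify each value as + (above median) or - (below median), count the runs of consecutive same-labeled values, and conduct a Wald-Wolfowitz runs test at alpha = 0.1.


Step 1: Compute median = 13.50; label A = above, B = below.
Labels in order: BABBABAABA  (n_A = 5, n_B = 5)
Step 2: Count runs R = 8.
Step 3: Under H0 (random ordering), E[R] = 2*n_A*n_B/(n_A+n_B) + 1 = 2*5*5/10 + 1 = 6.0000.
        Var[R] = 2*n_A*n_B*(2*n_A*n_B - n_A - n_B) / ((n_A+n_B)^2 * (n_A+n_B-1)) = 2000/900 = 2.2222.
        SD[R] = 1.4907.
Step 4: Continuity-corrected z = (R - 0.5 - E[R]) / SD[R] = (8 - 0.5 - 6.0000) / 1.4907 = 1.0062.
Step 5: Two-sided p-value via normal approximation = 2*(1 - Phi(|z|)) = 0.314305.
Step 6: alpha = 0.1. fail to reject H0.

R = 8, z = 1.0062, p = 0.314305, fail to reject H0.


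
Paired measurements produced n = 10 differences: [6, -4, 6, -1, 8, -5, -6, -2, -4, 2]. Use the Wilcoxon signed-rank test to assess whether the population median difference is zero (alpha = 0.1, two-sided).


Step 1: Drop any zero differences (none here) and take |d_i|.
|d| = [6, 4, 6, 1, 8, 5, 6, 2, 4, 2]
Step 2: Midrank |d_i| (ties get averaged ranks).
ranks: |6|->8, |4|->4.5, |6|->8, |1|->1, |8|->10, |5|->6, |6|->8, |2|->2.5, |4|->4.5, |2|->2.5
Step 3: Attach original signs; sum ranks with positive sign and with negative sign.
W+ = 8 + 8 + 10 + 2.5 = 28.5
W- = 4.5 + 1 + 6 + 8 + 2.5 + 4.5 = 26.5
(Check: W+ + W- = 55 should equal n(n+1)/2 = 55.)
Step 4: Test statistic W = min(W+, W-) = 26.5.
Step 5: Ties in |d|, so use the tie-corrected normal approximation.
        E[W] = n(n+1)/4 = 10*11/4 = 27.5.
        Tie groups: |d|=2 (t=2), |d|=4 (t=2), |d|=6 (t=3); sum(t^3 - t) = 36.
        Var[W] = n(n+1)(2n+1)/24 - sum(t^3-t)/48 = 2310/24 - 36/48 = 95.5.
        z = (W - E[W]) / sqrt(Var[W]) = (26.5 - 27.5) / 9.7724 = -0.1023.
        Two-sided p = 2*Phi(z) = 0.918496.
Step 6: alpha = 0.1. fail to reject H0.

W+ = 28.5, W- = 26.5, W = min = 26.5, p = 0.918496, fail to reject H0.
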